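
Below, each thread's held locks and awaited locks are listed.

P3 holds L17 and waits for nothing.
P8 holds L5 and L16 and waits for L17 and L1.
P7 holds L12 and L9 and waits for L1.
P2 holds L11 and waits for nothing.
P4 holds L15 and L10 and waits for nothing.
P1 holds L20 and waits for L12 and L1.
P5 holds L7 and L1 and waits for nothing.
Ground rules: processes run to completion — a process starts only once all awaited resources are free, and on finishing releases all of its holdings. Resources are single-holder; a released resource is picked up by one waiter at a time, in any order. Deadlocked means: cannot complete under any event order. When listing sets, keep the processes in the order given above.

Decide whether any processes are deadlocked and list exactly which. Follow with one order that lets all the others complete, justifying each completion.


Nothing here is deadlocked.
Key observation: the wait graph is acyclic; completion cascades from the unblocked processes through everyone else.
A valid finishing order for the others: P5, P7, P2, P3, P1, P8, P4.
Check, step by step:
  P5 waits on nothing -> runs at once and releases L7 and L1
  P7: everything it awaited (L1) is free; runs, freeing L12 and L9
  P2 waits on nothing -> runs at once and releases L11
  P3 waits on nothing -> runs at once and releases L17
  P1: everything it awaited (L12 and L1) is free; runs, freeing L20
  P8: everything it awaited (L17 and L1) is free; runs, freeing L5 and L16
  P4 waits on nothing -> runs at once and releases L15 and L10


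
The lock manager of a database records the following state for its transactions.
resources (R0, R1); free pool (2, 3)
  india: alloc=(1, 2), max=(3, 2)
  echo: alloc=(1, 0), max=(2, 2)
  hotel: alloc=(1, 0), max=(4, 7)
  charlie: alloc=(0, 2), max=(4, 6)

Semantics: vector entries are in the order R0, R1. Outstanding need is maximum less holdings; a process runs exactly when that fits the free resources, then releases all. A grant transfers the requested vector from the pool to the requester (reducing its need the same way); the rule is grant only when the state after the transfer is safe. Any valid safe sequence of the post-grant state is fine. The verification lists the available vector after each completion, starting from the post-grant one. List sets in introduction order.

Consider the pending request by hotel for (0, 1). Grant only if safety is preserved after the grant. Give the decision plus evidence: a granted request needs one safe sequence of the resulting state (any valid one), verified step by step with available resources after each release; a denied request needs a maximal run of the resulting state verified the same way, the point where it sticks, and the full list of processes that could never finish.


GRANT — the state after the grant stays safe, e.g. via echo, india, charlie, hotel.
Key observation: (2, 2) free after granting still covers echo first, and each release covers the next.
Step-by-step check of the post-grant state:
  pool = (2, 2)
  run echo (needs (1, 2), free (2, 2)); after release of (1, 0) the pool is (3, 2)
  run india (needs (2, 0), free (3, 2)); after release of (1, 2) the pool is (4, 4)
  run charlie (needs (4, 4), free (4, 4)); after release of (0, 2) the pool is (4, 6)
  run hotel (needs (3, 6), free (4, 6)); after release of (1, 1) the pool is (5, 7)


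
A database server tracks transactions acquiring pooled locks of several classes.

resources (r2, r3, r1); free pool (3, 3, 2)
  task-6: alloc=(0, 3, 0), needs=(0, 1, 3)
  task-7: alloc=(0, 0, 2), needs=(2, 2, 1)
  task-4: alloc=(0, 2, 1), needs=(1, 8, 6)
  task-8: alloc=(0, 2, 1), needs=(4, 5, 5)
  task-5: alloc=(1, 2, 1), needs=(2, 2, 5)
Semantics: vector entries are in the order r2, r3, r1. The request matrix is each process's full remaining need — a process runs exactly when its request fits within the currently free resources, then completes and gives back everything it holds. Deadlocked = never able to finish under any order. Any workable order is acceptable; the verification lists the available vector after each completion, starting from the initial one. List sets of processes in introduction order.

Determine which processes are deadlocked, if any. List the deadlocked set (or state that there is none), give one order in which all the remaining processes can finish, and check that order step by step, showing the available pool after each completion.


The deadlocked set is task-4, task-8 and task-5.
Key observation: no order helps: past task-7, task-6, the free pool tops out at (3, 6, 4), below what each blocked process needs in r1.
A valid finishing order for the others: task-7, task-6. Step-by-step check:
  pool = (3, 3, 2)
  task-7 needs (2, 2, 1) <= (3, 3, 2) -> finishes; pool += (0, 0, 2) = (3, 3, 4)
  task-6 needs (0, 1, 3) <= (3, 3, 4) -> finishes; pool += (0, 3, 0) = (3, 6, 4)
None of the blocked processes ever fits:
  task-4 still needs (1, 8, 6) but only (3, 6, 4) is free — short on r3 and r1
  task-8 still needs (4, 5, 5) but only (3, 6, 4) is free — short on r2 and r1
  task-5 still needs (2, 2, 5) but only (3, 6, 4) is free — short on r1


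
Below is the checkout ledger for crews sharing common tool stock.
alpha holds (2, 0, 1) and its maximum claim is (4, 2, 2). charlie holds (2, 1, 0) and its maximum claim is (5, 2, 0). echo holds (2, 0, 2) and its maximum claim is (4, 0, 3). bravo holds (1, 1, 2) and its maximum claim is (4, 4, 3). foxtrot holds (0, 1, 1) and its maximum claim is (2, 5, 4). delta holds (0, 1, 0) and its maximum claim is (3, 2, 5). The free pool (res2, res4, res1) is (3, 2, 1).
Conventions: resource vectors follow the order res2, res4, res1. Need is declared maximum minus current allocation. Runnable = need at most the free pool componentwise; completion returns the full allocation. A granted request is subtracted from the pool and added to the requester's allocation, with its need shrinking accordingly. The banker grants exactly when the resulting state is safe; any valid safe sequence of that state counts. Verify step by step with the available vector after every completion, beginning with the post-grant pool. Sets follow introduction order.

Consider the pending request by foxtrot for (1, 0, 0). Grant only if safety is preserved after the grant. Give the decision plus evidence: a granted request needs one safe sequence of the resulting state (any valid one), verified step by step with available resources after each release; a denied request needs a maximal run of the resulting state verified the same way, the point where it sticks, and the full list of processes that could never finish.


GRANT. The post-grant state is safe; one safe sequence: alpha, charlie, bravo, echo, foxtrot, delta.
Key observation: post-grant, (2, 2, 1) remains, and an order beginning with alpha completes everyone.
Step-by-step check of the post-grant state:
  pool = (2, 2, 1)
  run alpha (needs (2, 2, 1), free (2, 2, 1)); after release of (2, 0, 1) the pool is (4, 2, 2)
  run charlie (needs (3, 1, 0), free (4, 2, 2)); after release of (2, 1, 0) the pool is (6, 3, 2)
  run bravo (needs (3, 3, 1), free (6, 3, 2)); after release of (1, 1, 2) the pool is (7, 4, 4)
  run echo (needs (2, 0, 1), free (7, 4, 4)); after release of (2, 0, 2) the pool is (9, 4, 6)
  run foxtrot (needs (1, 4, 3), free (9, 4, 6)); after release of (1, 1, 1) the pool is (10, 5, 7)
  run delta (needs (3, 1, 5), free (10, 5, 7)); after release of (0, 1, 0) the pool is (10, 6, 7)


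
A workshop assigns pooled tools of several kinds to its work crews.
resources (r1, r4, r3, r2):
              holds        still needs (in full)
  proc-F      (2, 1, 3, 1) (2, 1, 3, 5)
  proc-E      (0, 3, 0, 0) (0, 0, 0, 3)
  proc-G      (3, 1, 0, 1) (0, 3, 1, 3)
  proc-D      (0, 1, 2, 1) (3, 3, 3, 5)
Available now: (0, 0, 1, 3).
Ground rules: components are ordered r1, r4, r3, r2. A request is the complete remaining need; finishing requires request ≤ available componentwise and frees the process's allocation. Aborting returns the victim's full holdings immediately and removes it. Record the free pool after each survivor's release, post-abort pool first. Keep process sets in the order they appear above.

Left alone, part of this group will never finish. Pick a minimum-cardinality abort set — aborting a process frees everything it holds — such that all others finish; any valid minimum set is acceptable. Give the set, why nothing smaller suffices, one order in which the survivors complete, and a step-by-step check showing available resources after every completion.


The answer: abort proc-F.
Key observation: proc-D was stuck for good until proc-F gave back (2, 1, 3, 1); in the order shown it finishes at step 3.
No smaller set exists: with zero aborts the deadlock remains.
Survivors finish in the order: proc-E, proc-G, proc-D. Verifying each step (pool after the aborts first):
  pool = (2, 1, 4, 4)
  proc-E needs (0, 0, 0, 3) <= (2, 1, 4, 4) -> finishes; pool += (0, 3, 0, 0) = (2, 4, 4, 4)
  proc-G needs (0, 3, 1, 3) <= (2, 4, 4, 4) -> finishes; pool += (3, 1, 0, 1) = (5, 5, 4, 5)
  proc-D needs (3, 3, 3, 5) <= (5, 5, 4, 5) -> finishes; pool += (0, 1, 2, 1) = (5, 6, 6, 6)


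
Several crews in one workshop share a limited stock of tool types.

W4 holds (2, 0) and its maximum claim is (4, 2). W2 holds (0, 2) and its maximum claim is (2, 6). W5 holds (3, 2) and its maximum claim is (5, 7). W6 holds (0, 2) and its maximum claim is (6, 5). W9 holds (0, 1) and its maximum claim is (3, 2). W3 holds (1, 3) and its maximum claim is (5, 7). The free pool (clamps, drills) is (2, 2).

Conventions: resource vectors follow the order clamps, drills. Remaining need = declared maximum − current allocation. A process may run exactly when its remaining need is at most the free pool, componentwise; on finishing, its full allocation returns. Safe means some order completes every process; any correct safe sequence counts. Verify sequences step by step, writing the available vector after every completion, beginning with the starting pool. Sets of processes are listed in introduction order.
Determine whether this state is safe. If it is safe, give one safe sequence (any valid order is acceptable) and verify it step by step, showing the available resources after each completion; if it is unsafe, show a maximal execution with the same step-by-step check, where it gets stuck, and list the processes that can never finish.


The state is UNSAFE.
Key observation: after W4, W9 the pool peaks at (4, 3), and each blocked process is short somewhere: W2 on drills; W5 on drills; W6 on clamps; W3 on drills.
Going as far as possible: W4, W9; after that, nothing fits. Step-by-step check:
  pool = (2, 2)
  W4 needs (2, 2) <= (2, 2) -> finishes; pool += (2, 0) = (4, 2)
  W9 needs (3, 1) <= (4, 2) -> finishes; pool += (0, 1) = (4, 3)
  W2 still needs (2, 4) but only (4, 3) is free — short on drills
  W5 still needs (2, 5) but only (4, 3) is free — short on drills
  W6 still needs (6, 3) but only (4, 3) is free — short on clamps
  W3 still needs (4, 4) but only (4, 3) is free — short on drills
Processes that can never finish: W2, W5, W6 and W3.


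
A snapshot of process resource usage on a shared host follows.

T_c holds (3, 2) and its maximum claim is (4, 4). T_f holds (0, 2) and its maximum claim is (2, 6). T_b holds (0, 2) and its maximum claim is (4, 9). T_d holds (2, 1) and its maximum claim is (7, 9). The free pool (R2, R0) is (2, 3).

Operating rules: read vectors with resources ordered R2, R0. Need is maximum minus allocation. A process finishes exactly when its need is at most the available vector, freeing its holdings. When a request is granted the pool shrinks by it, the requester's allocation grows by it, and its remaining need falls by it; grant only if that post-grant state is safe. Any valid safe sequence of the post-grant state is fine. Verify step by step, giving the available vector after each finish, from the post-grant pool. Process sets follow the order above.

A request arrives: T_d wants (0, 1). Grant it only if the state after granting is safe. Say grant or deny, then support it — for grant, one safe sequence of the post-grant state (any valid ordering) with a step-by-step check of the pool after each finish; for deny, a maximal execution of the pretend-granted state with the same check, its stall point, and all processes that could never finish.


DENY. Granting would leave the state unsafe.
Key observation: after T_c, T_f complete, (5, 6) is the best the pool ever gets, yet each leftover process wants more R0.
Pretend the grant happened; the run T_c, T_f goes as far as possible. Walking it through:
  pool = (2, 2)
  T_c needs (1, 2) <= (2, 2) -> finishes; pool += (3, 2) = (5, 4)
  T_f needs (2, 4) <= (5, 4) -> finishes; pool += (0, 2) = (5, 6)
  T_b cannot run: need (4, 7) vs free (5, 6) (insufficient R0)
  T_d cannot run: need (5, 7) vs free (5, 6) (insufficient R0)
Processes that could never finish after the grant: T_b and T_d.


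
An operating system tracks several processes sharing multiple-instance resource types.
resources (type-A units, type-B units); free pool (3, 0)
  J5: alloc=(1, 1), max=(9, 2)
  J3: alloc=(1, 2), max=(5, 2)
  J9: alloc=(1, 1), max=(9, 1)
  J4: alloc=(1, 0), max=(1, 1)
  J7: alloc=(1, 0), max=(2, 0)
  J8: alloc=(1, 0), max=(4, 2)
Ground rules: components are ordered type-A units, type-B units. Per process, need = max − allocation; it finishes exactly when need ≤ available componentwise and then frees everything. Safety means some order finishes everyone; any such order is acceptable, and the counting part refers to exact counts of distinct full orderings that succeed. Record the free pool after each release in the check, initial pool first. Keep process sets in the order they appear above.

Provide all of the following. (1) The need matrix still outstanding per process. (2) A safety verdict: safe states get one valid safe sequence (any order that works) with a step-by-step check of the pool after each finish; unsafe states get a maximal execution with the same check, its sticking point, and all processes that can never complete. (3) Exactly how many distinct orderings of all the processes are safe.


(1) Need matrix, components ordered type-A units, type-B units:
  J5: (8, 1)
  J3: (4, 0)
  J9: (8, 0)
  J4: (0, 1)
  J7: (1, 0)
  J8: (3, 2)
(2) UNSAFE.
Key observation: once J7, J3, J4, J8 finish, the pool peaks at (7, 2) — and every remaining process still needs more type-A units than that.
The run J7, J3, J4, J8 cannot be extended any further. Verifying each step:
  pool = (3, 0)
  run J7 (needs (1, 0), free (3, 0)); after release of (1, 0) the pool is (4, 0)
  run J3 (needs (4, 0), free (4, 0)); after release of (1, 2) the pool is (5, 2)
  run J4 (needs (0, 1), free (5, 2)); after release of (1, 0) the pool is (6, 2)
  run J8 (needs (3, 2), free (6, 2)); after release of (1, 0) the pool is (7, 2)
  J5 cannot run: need (8, 1) vs free (7, 2) (insufficient type-A units)
  J9 cannot run: need (8, 0) vs free (7, 2) (insufficient type-A units)
Processes that can never finish: J5 and J9.
(3) Precisely 0 of the possible complete orderings are safe sequences.


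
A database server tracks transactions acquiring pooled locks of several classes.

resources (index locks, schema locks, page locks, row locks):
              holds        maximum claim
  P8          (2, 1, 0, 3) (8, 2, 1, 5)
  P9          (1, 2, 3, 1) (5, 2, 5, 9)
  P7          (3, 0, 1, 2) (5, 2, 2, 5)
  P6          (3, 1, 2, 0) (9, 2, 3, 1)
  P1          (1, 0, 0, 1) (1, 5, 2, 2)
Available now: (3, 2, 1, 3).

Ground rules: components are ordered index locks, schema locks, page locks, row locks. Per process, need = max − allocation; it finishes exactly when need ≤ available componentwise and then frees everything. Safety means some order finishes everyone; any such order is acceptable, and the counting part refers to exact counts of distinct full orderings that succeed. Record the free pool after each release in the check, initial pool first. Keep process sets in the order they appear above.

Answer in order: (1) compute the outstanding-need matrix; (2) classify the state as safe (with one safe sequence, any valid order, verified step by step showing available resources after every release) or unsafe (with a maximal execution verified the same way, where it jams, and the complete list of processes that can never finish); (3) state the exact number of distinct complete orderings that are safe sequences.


(1) Remaining need (order index locks, schema locks, page locks, row locks):
  P8: (6, 1, 1, 2)
  P9: (4, 0, 2, 8)
  P7: (2, 2, 1, 3)
  P6: (6, 1, 1, 1)
  P1: (0, 5, 2, 1)
(2) The state is SAFE; one workable sequence: P7, P8, P6, P9, P1.
Key observation: the first exact fit in this order is P7 — it needs (2, 2, 1, 3) with (3, 2, 1, 3) free, meeting a requested resource to the last unit.
Step-by-step check:
  pool = (3, 2, 1, 3)
  run P7 (needs (2, 2, 1, 3), free (3, 2, 1, 3)); after release of (3, 0, 1, 2) the pool is (6, 2, 2, 5)
  run P8 (needs (6, 1, 1, 2), free (6, 2, 2, 5)); after release of (2, 1, 0, 3) the pool is (8, 3, 2, 8)
  run P6 (needs (6, 1, 1, 1), free (8, 3, 2, 8)); after release of (3, 1, 2, 0) the pool is (11, 4, 4, 8)
  run P9 (needs (4, 0, 2, 8), free (11, 4, 4, 8)); after release of (1, 2, 3, 1) the pool is (12, 6, 7, 9)
  run P1 (needs (0, 5, 2, 1), free (12, 6, 7, 9)); after release of (1, 0, 0, 1) the pool is (13, 6, 7, 10)
(3) Precisely 4 of the possible complete orderings are safe sequences.


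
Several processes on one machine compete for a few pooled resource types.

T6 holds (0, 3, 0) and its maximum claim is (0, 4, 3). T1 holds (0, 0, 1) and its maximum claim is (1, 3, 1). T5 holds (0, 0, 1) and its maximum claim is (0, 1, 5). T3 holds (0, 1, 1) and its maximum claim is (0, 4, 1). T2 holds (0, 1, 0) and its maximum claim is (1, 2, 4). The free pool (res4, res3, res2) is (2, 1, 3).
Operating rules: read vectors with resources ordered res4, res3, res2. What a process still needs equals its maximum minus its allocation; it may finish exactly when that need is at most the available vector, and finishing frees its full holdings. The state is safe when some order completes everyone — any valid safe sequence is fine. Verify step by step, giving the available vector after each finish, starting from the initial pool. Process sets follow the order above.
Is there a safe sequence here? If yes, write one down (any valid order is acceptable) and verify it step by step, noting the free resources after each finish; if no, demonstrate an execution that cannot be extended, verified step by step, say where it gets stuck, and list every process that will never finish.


The state is SAFE; one workable sequence: T6, T1, T2, T3, T5.
Key observation: reading the order forward, T6 is the first process whose need (0, 1, 3) meets the free pool (2, 1, 3) exactly on a resource it requests.
Walking it through:
  pool = (2, 1, 3)
  run T6 (needs (0, 1, 3), free (2, 1, 3)); after release of (0, 3, 0) the pool is (2, 4, 3)
  run T1 (needs (1, 3, 0), free (2, 4, 3)); after release of (0, 0, 1) the pool is (2, 4, 4)
  run T2 (needs (1, 1, 4), free (2, 4, 4)); after release of (0, 1, 0) the pool is (2, 5, 4)
  run T3 (needs (0, 3, 0), free (2, 5, 4)); after release of (0, 1, 1) the pool is (2, 6, 5)
  run T5 (needs (0, 1, 4), free (2, 6, 5)); after release of (0, 0, 1) the pool is (2, 6, 6)


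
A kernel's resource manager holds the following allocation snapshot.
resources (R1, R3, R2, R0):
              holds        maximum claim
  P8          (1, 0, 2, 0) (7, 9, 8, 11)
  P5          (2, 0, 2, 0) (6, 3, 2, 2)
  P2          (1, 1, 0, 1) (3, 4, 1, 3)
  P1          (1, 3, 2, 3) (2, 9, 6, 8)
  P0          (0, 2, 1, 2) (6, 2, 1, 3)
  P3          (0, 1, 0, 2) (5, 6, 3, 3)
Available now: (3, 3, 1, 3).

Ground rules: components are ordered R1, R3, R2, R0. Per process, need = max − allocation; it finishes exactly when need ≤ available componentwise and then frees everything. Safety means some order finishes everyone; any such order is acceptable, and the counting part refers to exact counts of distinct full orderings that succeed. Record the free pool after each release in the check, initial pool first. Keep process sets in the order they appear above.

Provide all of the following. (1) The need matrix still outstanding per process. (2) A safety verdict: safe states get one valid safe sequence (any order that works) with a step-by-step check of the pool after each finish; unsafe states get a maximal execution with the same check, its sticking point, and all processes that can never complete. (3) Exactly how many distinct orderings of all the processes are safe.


(1) Outstanding need per process (order R1, R3, R2, R0):
  P8: (6, 9, 6, 11)
  P5: (4, 3, 0, 2)
  P2: (2, 3, 1, 2)
  P1: (1, 6, 4, 5)
  P0: (6, 0, 0, 1)
  P3: (5, 5, 3, 1)
(2) SAFE. One safe sequence: P2, P5, P0, P3, P1, P8.
Key observation: the order's first zero-slack moment is P2 ((2, 3, 1, 2) needed, (3, 3, 1, 3) free — a requested resource with nothing to spare).
Walking it through:
  pool = (3, 3, 1, 3)
  P2: need (2, 3, 1, 2) fits (3, 3, 1, 3); releases (1, 1, 0, 1), pool now (4, 4, 1, 4)
  P5: need (4, 3, 0, 2) fits (4, 4, 1, 4); releases (2, 0, 2, 0), pool now (6, 4, 3, 4)
  P0: need (6, 0, 0, 1) fits (6, 4, 3, 4); releases (0, 2, 1, 2), pool now (6, 6, 4, 6)
  P3: need (5, 5, 3, 1) fits (6, 6, 4, 6); releases (0, 1, 0, 2), pool now (6, 7, 4, 8)
  P1: need (1, 6, 4, 5) fits (6, 7, 4, 8); releases (1, 3, 2, 3), pool now (7, 10, 6, 11)
  P8: need (6, 9, 6, 11) fits (7, 10, 6, 11); releases (1, 0, 2, 0), pool now (8, 10, 8, 11)
(3) Exactly 2 of the possible complete orderings are safe sequences.


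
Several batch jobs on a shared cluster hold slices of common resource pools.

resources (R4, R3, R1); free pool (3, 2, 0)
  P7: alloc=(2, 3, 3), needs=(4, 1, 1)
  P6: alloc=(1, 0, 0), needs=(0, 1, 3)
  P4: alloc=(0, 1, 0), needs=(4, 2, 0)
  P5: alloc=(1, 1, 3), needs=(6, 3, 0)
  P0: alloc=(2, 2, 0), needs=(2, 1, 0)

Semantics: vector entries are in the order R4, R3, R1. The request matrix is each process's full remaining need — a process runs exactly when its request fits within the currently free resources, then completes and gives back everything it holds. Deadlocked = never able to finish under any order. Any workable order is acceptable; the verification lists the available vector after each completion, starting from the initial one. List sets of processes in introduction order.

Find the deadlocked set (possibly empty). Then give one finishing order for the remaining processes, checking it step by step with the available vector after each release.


Deadlocked set: P7, P6 and P5.
Key observation: after P0, P4 the pool peaks at (5, 5, 0), and each blocked process is short somewhere: P7 on R1; P6 on R1; P5 on R4.
A valid finishing order for the others: P0, P4. Verifying each step:
  pool = (3, 2, 0)
  P0 needs (2, 1, 0) <= (3, 2, 0) -> finishes; pool += (2, 2, 0) = (5, 4, 0)
  P4 needs (4, 2, 0) <= (5, 4, 0) -> finishes; pool += (0, 1, 0) = (5, 5, 0)
The blocked processes can never fit:
  P7 still needs (4, 1, 1) but only (5, 5, 0) is free — short on R1
  P6 still needs (0, 1, 3) but only (5, 5, 0) is free — short on R1
  P5 still needs (6, 3, 0) but only (5, 5, 0) is free — short on R4


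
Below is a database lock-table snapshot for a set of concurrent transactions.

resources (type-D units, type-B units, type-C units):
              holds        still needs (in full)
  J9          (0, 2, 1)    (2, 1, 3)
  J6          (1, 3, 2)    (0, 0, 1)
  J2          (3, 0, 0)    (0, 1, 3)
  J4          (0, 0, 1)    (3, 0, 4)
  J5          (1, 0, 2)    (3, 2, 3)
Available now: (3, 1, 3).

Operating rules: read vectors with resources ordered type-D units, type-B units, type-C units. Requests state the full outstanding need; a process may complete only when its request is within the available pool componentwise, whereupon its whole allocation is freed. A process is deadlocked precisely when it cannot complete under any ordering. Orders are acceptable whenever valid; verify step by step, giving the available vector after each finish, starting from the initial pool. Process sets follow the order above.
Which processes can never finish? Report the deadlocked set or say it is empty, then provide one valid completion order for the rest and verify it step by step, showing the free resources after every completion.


Nothing here is deadlocked.
Key observation: J6 can run right away; the returned allocation unlocks the remaining processes in turn.
A valid finishing order for the others: J6, J5, J2, J4, J9. Verifying each step:
  pool = (3, 1, 3)
  J6: need (0, 0, 1) fits (3, 1, 3); releases (1, 3, 2), pool now (4, 4, 5)
  J5: need (3, 2, 3) fits (4, 4, 5); releases (1, 0, 2), pool now (5, 4, 7)
  J2: need (0, 1, 3) fits (5, 4, 7); releases (3, 0, 0), pool now (8, 4, 7)
  J4: need (3, 0, 4) fits (8, 4, 7); releases (0, 0, 1), pool now (8, 4, 8)
  J9: need (2, 1, 3) fits (8, 4, 8); releases (0, 2, 1), pool now (8, 6, 9)


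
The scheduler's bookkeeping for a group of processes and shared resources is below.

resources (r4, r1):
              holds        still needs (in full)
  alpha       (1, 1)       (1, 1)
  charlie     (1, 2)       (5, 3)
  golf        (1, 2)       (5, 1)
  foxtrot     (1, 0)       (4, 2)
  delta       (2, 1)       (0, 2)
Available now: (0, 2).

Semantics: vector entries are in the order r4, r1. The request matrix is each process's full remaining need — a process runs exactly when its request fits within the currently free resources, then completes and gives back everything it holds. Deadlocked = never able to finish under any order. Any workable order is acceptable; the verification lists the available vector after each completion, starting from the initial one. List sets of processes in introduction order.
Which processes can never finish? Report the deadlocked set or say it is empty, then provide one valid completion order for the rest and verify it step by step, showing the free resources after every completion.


The deadlocked set is charlie, golf and foxtrot.
Key observation: the wall is r4: completing delta, alpha brings the pool only to (3, 4), and all the rest need more.
The rest can finish in the order delta, alpha. Check, step by step:
  pool = (0, 2)
  run delta (needs (0, 2), free (0, 2)); after release of (2, 1) the pool is (2, 3)
  run alpha (needs (1, 1), free (2, 3)); after release of (1, 1) the pool is (3, 4)
The stuck group stays short no matter what:
  blocked: charlie wants (5, 3), pool (3, 4) — not enough r4
  blocked: golf wants (5, 1), pool (3, 4) — not enough r4
  blocked: foxtrot wants (4, 2), pool (3, 4) — not enough r4


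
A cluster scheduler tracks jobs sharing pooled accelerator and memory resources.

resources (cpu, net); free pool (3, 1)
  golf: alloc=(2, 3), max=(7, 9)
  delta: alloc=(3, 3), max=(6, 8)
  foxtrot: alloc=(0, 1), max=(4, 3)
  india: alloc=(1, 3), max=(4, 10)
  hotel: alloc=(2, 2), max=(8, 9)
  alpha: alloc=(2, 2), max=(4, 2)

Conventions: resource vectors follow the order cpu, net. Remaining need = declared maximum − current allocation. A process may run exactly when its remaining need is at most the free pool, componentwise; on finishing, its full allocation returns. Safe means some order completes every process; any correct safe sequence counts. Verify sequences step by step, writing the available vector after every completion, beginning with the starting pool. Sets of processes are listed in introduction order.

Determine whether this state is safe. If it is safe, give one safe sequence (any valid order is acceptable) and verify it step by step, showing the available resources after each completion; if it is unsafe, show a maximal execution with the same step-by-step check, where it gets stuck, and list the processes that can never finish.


UNSAFE — no complete ordering exists.
Key observation: even finishing alpha, foxtrot leaves just (5, 4) free — too little net for any of the remaining processes.
Going as far as possible: alpha, foxtrot; after that, nothing fits. Verifying each step:
  pool = (3, 1)
  alpha: need (2, 0) fits (3, 1); releases (2, 2), pool now (5, 3)
  foxtrot: need (4, 2) fits (5, 3); releases (0, 1), pool now (5, 4)
  golf still needs (5, 6) but only (5, 4) is free — short on net
  delta still needs (3, 5) but only (5, 4) is free — short on net
  india still needs (3, 7) but only (5, 4) is free — short on net
  hotel still needs (6, 7) but only (5, 4) is free — short on cpu and net
Permanently blocked: golf, delta, india and hotel.


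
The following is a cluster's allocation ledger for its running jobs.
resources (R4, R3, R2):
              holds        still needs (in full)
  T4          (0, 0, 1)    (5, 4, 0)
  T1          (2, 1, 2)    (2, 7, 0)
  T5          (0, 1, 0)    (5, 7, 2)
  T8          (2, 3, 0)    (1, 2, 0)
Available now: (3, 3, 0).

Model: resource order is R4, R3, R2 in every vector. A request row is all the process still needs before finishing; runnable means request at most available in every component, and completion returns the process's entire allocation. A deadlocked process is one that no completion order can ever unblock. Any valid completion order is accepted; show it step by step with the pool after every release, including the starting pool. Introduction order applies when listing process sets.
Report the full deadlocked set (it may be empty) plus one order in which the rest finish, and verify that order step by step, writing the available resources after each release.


The deadlocked set is T1 and T5.
Key observation: after T8, T4 complete, (5, 6, 1) is the best the pool ever gets, yet each leftover process wants more R3.
A valid finishing order for the others: T8, T4. Check, step by step:
  pool = (3, 3, 0)
  T8 needs (1, 2, 0) <= (3, 3, 0) -> finishes; pool += (2, 3, 0) = (5, 6, 0)
  T4 needs (5, 4, 0) <= (5, 6, 0) -> finishes; pool += (0, 0, 1) = (5, 6, 1)
The stuck group stays short no matter what:
  T1 cannot run: need (2, 7, 0) vs free (5, 6, 1) (insufficient R3)
  T5 cannot run: need (5, 7, 2) vs free (5, 6, 1) (insufficient R3 and R2)


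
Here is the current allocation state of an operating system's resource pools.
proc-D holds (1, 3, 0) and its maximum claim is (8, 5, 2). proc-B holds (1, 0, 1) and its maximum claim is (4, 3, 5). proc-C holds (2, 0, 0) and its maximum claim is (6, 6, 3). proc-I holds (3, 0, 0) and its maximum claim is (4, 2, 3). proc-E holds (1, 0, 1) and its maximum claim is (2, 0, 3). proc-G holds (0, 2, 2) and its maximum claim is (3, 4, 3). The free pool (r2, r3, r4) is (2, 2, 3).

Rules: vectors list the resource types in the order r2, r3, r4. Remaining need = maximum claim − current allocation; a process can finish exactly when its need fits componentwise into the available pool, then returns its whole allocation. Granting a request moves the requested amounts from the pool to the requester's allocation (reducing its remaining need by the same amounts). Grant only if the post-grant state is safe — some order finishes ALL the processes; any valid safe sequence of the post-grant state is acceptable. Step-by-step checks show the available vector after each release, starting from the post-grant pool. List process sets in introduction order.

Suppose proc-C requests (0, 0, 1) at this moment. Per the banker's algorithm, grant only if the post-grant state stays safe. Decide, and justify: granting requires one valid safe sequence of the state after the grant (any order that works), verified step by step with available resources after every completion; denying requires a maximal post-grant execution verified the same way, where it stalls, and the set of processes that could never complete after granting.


GRANT — the state after the grant stays safe, e.g. via proc-E, proc-I, proc-G, proc-B, proc-D, proc-C.
Key observation: the transfer keeps a workable pool ((2, 2, 2)); proc-E starts the safe sequence.
Step-by-step check of the post-grant state:
  pool = (2, 2, 2)
  proc-E: need (1, 0, 2) fits (2, 2, 2); releases (1, 0, 1), pool now (3, 2, 3)
  proc-I: need (1, 2, 3) fits (3, 2, 3); releases (3, 0, 0), pool now (6, 2, 3)
  proc-G: need (3, 2, 1) fits (6, 2, 3); releases (0, 2, 2), pool now (6, 4, 5)
  proc-B: need (3, 3, 4) fits (6, 4, 5); releases (1, 0, 1), pool now (7, 4, 6)
  proc-D: need (7, 2, 2) fits (7, 4, 6); releases (1, 3, 0), pool now (8, 7, 6)
  proc-C: need (4, 6, 2) fits (8, 7, 6); releases (2, 0, 1), pool now (10, 7, 7)


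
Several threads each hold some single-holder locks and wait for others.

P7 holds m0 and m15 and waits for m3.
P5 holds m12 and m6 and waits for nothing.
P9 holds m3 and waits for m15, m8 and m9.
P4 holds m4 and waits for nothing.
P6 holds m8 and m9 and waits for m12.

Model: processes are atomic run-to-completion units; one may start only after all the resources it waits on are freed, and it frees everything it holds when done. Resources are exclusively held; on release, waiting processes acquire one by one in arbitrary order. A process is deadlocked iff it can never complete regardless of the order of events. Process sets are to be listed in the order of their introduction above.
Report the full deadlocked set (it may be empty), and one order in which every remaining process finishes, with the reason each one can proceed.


Deadlocked set: P7 and P9.
Key observation: nobody on the ring P7 -> P9 -> P7 can start until another member finishes, which never happens; no other process is dragged down with it.
One completion order for the rest: P4, P5, P6.
Check, step by step:
  run P4 (it waits on nothing); releases m4
  run P5 (it waits on nothing); releases m12 and m6
  P6: everything it awaited (m12) is free; runs, freeing m8 and m9


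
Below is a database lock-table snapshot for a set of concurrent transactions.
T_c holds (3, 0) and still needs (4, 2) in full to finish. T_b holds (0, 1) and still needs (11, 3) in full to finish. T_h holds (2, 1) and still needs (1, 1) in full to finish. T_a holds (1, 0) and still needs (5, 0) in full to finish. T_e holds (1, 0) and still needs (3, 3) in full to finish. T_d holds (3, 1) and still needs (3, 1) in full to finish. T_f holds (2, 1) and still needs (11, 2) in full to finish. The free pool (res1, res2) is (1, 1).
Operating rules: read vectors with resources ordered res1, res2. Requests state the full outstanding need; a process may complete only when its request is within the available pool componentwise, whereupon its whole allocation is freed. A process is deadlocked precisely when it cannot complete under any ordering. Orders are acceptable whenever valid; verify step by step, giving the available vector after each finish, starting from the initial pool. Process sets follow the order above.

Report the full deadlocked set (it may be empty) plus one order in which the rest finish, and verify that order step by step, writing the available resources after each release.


The deadlocked set is empty.
Key observation: there is always a runnable process — T_h first — so the state unwinds completely.
The rest can finish in the order T_h, T_d, T_e, T_a, T_c, T_f, T_b. Walking it through:
  pool = (1, 1)
  run T_h (needs (1, 1), free (1, 1)); after release of (2, 1) the pool is (3, 2)
  run T_d (needs (3, 1), free (3, 2)); after release of (3, 1) the pool is (6, 3)
  run T_e (needs (3, 3), free (6, 3)); after release of (1, 0) the pool is (7, 3)
  run T_a (needs (5, 0), free (7, 3)); after release of (1, 0) the pool is (8, 3)
  run T_c (needs (4, 2), free (8, 3)); after release of (3, 0) the pool is (11, 3)
  run T_f (needs (11, 2), free (11, 3)); after release of (2, 1) the pool is (13, 4)
  run T_b (needs (11, 3), free (13, 4)); after release of (0, 1) the pool is (13, 5)


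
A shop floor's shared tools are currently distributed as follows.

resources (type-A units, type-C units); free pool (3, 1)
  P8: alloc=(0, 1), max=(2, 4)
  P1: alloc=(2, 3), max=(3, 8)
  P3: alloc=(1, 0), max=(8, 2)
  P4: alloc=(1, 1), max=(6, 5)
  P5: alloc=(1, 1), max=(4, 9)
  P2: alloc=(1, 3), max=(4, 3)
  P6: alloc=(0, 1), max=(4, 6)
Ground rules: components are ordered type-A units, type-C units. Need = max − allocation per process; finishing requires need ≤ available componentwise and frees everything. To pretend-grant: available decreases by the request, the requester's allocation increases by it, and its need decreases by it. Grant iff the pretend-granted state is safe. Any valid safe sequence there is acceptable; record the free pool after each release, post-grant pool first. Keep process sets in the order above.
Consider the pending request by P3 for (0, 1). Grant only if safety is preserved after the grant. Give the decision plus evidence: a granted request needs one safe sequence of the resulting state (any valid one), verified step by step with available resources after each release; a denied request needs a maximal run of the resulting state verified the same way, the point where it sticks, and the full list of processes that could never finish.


DENY: after the grant no complete ordering would exist.
Key observation: after P2, P8 the pool peaks at (4, 4), and each blocked process is short somewhere: P1 on type-C units; P3 on type-A units; P4 on type-A units; P5 on type-C units; P6 on type-C units.
Pretend the grant happened; the run P2, P8 goes as far as possible. Check, step by step:
  pool = (3, 0)
  P2 needs (3, 0) <= (3, 0) -> finishes; pool += (1, 3) = (4, 3)
  P8 needs (2, 3) <= (4, 3) -> finishes; pool += (0, 1) = (4, 4)
  P1 cannot run: need (1, 5) vs free (4, 4) (insufficient type-C units)
  P3 cannot run: need (7, 1) vs free (4, 4) (insufficient type-A units)
  P4 cannot run: need (5, 4) vs free (4, 4) (insufficient type-A units)
  P5 cannot run: need (3, 8) vs free (4, 4) (insufficient type-C units)
  P6 cannot run: need (4, 5) vs free (4, 4) (insufficient type-C units)
Processes that could never finish after the grant: P1, P3, P4, P5 and P6.


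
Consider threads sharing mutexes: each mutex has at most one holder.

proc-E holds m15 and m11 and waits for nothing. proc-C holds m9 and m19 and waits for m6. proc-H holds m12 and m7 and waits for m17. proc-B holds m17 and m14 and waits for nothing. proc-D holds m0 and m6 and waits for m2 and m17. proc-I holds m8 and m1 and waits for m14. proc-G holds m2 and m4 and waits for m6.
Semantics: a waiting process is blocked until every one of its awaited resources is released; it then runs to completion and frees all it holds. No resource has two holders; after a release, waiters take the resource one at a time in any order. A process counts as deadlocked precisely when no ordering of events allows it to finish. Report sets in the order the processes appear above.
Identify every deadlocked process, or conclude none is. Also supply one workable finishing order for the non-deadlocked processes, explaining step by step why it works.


Deadlocked: proc-C, proc-D and proc-G.
Key observation: nobody on the ring proc-D -> proc-G -> proc-D can start until another member finishes, which never happens; proc-C waits into the deadlock from upstream.
The rest can finish in the order proc-E, proc-B, proc-I, proc-H.
Check, step by step:
  proc-E: no waits; runs immediately, freeing m15 and m11
  proc-B: no waits; runs immediately, freeing m17 and m14
  proc-I waits on m14 — all released -> runs and releases m8 and m1
  proc-H waits on m17 — all released -> runs and releases m12 and m7


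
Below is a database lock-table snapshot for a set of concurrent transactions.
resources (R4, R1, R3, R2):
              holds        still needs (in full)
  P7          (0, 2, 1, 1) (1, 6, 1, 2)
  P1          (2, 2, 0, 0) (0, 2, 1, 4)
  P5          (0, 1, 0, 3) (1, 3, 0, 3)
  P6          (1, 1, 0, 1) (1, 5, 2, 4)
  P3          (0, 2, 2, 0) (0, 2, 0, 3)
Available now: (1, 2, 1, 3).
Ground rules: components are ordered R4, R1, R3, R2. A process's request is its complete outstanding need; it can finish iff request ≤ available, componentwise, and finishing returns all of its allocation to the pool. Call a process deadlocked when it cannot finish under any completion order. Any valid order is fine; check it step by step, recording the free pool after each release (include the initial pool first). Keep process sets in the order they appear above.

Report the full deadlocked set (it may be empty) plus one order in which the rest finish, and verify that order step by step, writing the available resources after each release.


Nothing here is deadlocked.
Key observation: P3 can run right away; the returned allocation unlocks the remaining processes in turn.
The rest can finish in the order P3, P5, P1, P6, P7. Walking it through:
  pool = (1, 2, 1, 3)
  P3: need (0, 2, 0, 3) fits (1, 2, 1, 3); releases (0, 2, 2, 0), pool now (1, 4, 3, 3)
  P5: need (1, 3, 0, 3) fits (1, 4, 3, 3); releases (0, 1, 0, 3), pool now (1, 5, 3, 6)
  P1: need (0, 2, 1, 4) fits (1, 5, 3, 6); releases (2, 2, 0, 0), pool now (3, 7, 3, 6)
  P6: need (1, 5, 2, 4) fits (3, 7, 3, 6); releases (1, 1, 0, 1), pool now (4, 8, 3, 7)
  P7: need (1, 6, 1, 2) fits (4, 8, 3, 7); releases (0, 2, 1, 1), pool now (4, 10, 4, 8)
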